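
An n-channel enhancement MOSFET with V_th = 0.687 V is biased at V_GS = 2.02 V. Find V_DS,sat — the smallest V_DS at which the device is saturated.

V_DS,sat = 1.33 V

The boundary between triode and saturation is V_DS = V_GS − V_th = V_ov.
V_ov = 2.02 − 0.687 = 1.33 V.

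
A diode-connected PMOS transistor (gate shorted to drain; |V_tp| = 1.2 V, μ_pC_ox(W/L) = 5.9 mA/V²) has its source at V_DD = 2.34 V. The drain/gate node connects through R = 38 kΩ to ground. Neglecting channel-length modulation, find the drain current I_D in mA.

With gate tied to drain, V_SG = V_SD ≥ V_SG − |V_tp|, so the device is in saturation.
KCL at the drain: ½ k_p (V_SG − |V_tp|)² = (V_DD − V_SG)/R.
Let x = V_SG − 1.2. Then 112 x² + x − 1.14 = 0, giving x = 0.0965 V (positive root), so V_SG = 1.3 V.
I_D = (V_DD − V_SG)/R = (2.34 − 1.3) / 38 = 0.0275 mA.

I_D = 0.0275 mA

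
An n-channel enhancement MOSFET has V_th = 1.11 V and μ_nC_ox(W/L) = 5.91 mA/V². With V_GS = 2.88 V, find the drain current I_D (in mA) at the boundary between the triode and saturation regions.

At the boundary V_DS = V_ov = V_GS − V_th = 2.88 − 1.11 = 1.77 V.
I_D = ½ k_n V_ov² = 0.5 × 5.91 × 1.77² = 9.26 mA.

I_D = 9.26 mA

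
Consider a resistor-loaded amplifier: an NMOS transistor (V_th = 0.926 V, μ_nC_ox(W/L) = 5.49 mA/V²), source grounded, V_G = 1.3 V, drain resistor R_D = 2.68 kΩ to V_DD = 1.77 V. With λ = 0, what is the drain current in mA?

I_D = 0.384 mA

V_GS = V_G = 1.3 V, so V_ov = 1.3 − 0.926 = 0.374 V.
Assume saturation: I_D = ½ k_n V_ov² = 0.5 × 5.49 × 0.374² = 0.384 mA, giving V_DS = V_DD − I_D R_D = 1.77 − 0.384 × 2.68 = 0.741 V.
V_DS = 0.741 V ≥ V_ov = 0.374 V, confirming saturation.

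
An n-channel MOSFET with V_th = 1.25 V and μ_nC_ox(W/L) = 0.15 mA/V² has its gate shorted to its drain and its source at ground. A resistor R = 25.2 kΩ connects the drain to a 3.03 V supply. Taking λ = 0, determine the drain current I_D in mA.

With gate tied to drain, V_GS = V_DS ≥ V_GS − V_th, so the device is in saturation.
KCL at the drain: ½ k_n (V_GS − V_th)² = (V_DD − V_GS)/R.
Let x = V_GS − 1.25. Then 1.89 x² + x − 1.78 = 0, giving x = 0.741 V (positive root), so V_GS = 1.99 V.
I_D = (V_DD − V_GS)/R = (3.03 − 1.99) / 25.2 = 0.0412 mA.

I_D = 0.0412 mA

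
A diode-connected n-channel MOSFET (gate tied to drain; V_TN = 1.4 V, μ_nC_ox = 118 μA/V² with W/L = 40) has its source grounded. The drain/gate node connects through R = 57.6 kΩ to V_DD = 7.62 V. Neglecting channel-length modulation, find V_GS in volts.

With gate tied to drain, V_GS = V_DS ≥ V_GS − V_TN, so the device is in saturation.
k_n = μ_nC_ox · (W/L) = 4.72 mA/V².
KCL at the drain: ½ k_n (V_GS − V_TN)² = (V_DD − V_GS)/R.
Let x = V_GS − 1.4. Then 136 x² + x − 6.22 = 0, giving x = 0.21 V (positive root), so V_GS = 1.61 V.
I_D = (V_DD − V_GS)/R = (7.62 − 1.61) / 57.6 = 0.104 mA.

V_GS = 1.61 V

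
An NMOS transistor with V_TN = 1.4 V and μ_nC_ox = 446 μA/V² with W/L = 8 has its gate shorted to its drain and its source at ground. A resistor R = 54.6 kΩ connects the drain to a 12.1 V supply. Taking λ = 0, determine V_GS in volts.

With gate tied to drain, V_GS = V_DS ≥ V_GS − V_TN, so the device is in saturation.
k_n = μ_nC_ox · (W/L) = 3.568 mA/V².
KCL at the drain: ½ k_n (V_GS − V_TN)² = (V_DD − V_GS)/R.
Let x = V_GS − 1.4. Then 97.4 x² + x − 10.7 = 0, giving x = 0.326 V (positive root), so V_GS = 1.73 V.
I_D = (V_DD − V_GS)/R = (12.1 − 1.73) / 54.6 = 0.19 mA.

V_GS = 1.73 V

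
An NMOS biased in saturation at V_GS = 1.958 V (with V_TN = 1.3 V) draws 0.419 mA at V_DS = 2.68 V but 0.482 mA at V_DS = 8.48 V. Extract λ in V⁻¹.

With V_GS fixed, I_D ∝ (1 + λ V_DS) in saturation, so I_D2/I_D1 = (1 + λ V_DS2)/(1 + λ V_DS1).
0.482/0.419 = 1.15 = (1 + 8.48 λ)/(1 + 2.68 λ).
Solving: λ (I_D1 V_DS2 − I_D2 V_DS1) = I_D2 − I_D1, so λ = (0.482 − 0.419) / (0.419 × 8.48 − 0.482 × 2.68) = 0.063 / 2.26 = 0.0279 V⁻¹.

λ = 0.0279 V⁻¹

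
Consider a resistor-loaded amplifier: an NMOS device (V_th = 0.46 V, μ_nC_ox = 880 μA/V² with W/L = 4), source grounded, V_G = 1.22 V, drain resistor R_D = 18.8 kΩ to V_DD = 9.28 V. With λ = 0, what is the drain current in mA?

V_GS = V_G = 1.22 V, so V_ov = 1.22 − 0.46 = 0.76 V.
k_n = μ_nC_ox · (W/L) = 3.52 mA/V².
Assume saturation: I_D = ½ k_n V_ov² = 0.5 × 3.52 × 0.76² = 1.02 mA, giving V_DS = V_DD − I_D R_D = 9.28 − 1.02 × 18.8 = -9.83 V.
But -9.83 V < V_ov = 0.76 V, so the device is actually in triode.
In triode I_D = k_n[V_ov V_DS − ½ V_DS²] and I_D = (V_DD − V_DS)/R_D. Equating: 33.1 V_DS² − 51.29 V_DS + 9.28 = 0, giving V_DS = 0.209 V (the root below V_ov).
I_D = (9.28 − 0.209) / 18.8 = 0.482 mA.

I_D = 0.482 mA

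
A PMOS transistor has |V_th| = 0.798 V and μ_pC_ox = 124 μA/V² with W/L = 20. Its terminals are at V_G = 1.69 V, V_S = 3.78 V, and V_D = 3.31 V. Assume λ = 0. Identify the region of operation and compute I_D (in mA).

V_SG = V_S − V_G = 3.78 − 1.69 = 2.09 V; V_SD = V_S − V_D = 3.78 − 3.31 = 0.47 V.
k_p = μ_pC_ox · (W/L) = 2.48 mA/V².
V_ov = V_SG − |V_th| = 2.09 − 0.798 = 1.29 V.
Since V_SD = 0.47 V < V_ov = 1.29 V, the device is in the triode region.
I_D = k_p [V_ov · V_SD − ½ V_SD²] = 2.48 × [1.29 × 0.47 − 0.5 × 0.47²] = 1.23 mA.

Triode; I_D = 1.23 mA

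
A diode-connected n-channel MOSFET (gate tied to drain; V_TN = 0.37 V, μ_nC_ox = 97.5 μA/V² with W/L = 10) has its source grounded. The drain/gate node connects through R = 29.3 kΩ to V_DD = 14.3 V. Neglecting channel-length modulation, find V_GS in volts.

V_GS = 1.32 V

With gate tied to drain, V_GS = V_DS ≥ V_GS − V_TN, so the device is in saturation.
k_n = μ_nC_ox · (W/L) = 0.975 mA/V².
KCL at the drain: ½ k_n (V_GS − V_TN)² = (V_DD − V_GS)/R.
Let x = V_GS − 0.37. Then 14.3 x² + x − 13.93 = 0, giving x = 0.953 V (positive root), so V_GS = 1.32 V.
I_D = (V_DD − V_GS)/R = (14.3 − 1.32) / 29.3 = 0.443 mA.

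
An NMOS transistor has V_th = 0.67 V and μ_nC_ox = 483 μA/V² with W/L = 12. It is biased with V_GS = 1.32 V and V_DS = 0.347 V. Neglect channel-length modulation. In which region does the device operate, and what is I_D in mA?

Triode; I_D = 0.958 mA

k_n = μ_nC_ox · (W/L) = 5.796 mA/V².
V_ov = V_GS − V_th = 1.32 − 0.67 = 0.65 V.
Since V_DS = 0.347 V < V_ov = 0.65 V, the device is in the triode region.
I_D = k_n [V_ov · V_DS − ½ V_DS²] = 5.796 × [0.65 × 0.347 − 0.5 × 0.347²] = 0.958 mA.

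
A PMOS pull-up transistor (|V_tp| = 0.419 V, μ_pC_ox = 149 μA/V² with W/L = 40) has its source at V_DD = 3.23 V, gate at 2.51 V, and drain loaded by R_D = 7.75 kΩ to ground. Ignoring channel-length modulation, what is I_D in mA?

V_SG = V_DD − V_G = 3.23 − 2.51 = 0.72 V, so V_ov = 0.72 − 0.419 = 0.301 V.
k_p = μ_pC_ox · (W/L) = 5.96 mA/V².
Assume saturation: I_D = ½ k_p V_ov² = 0.5 × 5.96 × 0.301² = 0.27 mA, giving V_SD = V_DD − I_D R_D = 3.23 − 0.27 × 7.75 = 1.14 V.
V_SD = 1.14 V ≥ V_ov = 0.301 V, confirming saturation.

I_D = 0.270 mA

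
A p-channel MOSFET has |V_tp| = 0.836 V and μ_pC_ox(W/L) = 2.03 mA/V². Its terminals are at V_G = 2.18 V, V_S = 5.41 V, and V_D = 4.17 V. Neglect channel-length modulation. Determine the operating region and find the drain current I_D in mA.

V_SG = V_S − V_G = 5.41 − 2.18 = 3.23 V; V_SD = V_S − V_D = 5.41 − 4.17 = 1.24 V.
V_ov = V_SG − |V_tp| = 3.23 − 0.836 = 2.39 V.
Since V_SD = 1.24 V < V_ov = 2.39 V, the device is in the triode region.
I_D = k_p [V_ov · V_SD − ½ V_SD²] = 2.03 × [2.39 × 1.24 − 0.5 × 1.24²] = 4.47 mA.

Triode; I_D = 4.47 mA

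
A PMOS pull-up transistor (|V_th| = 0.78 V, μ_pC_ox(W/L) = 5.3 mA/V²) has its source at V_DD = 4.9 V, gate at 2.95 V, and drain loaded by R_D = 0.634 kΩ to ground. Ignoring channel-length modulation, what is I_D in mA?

I_D = 3.63 mA

V_SG = V_DD − V_G = 4.9 − 2.95 = 1.95 V, so V_ov = 1.95 − 0.78 = 1.17 V.
Assume saturation: I_D = ½ k_p V_ov² = 0.5 × 5.3 × 1.17² = 3.63 mA, giving V_SD = V_DD − I_D R_D = 4.9 − 3.63 × 0.634 = 2.6 V.
V_SD = 2.6 V ≥ V_ov = 1.17 V, confirming saturation.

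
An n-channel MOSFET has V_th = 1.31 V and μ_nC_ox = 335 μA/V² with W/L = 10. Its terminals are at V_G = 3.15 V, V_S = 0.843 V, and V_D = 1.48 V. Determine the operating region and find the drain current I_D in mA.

V_GS = V_G − V_S = 3.15 − 0.843 = 2.31 V; V_DS = V_D − V_S = 1.48 − 0.843 = 0.637 V.
k_n = μ_nC_ox · (W/L) = 3.35 mA/V².
V_ov = V_GS − V_th = 2.31 − 1.31 = 0.997 V.
Since V_DS = 0.637 V < V_ov = 0.997 V, the device is in the triode region.
I_D = k_n [V_ov · V_DS − ½ V_DS²] = 3.35 × [0.997 × 0.637 − 0.5 × 0.637²] = 1.45 mA.

Triode; I_D = 1.45 mA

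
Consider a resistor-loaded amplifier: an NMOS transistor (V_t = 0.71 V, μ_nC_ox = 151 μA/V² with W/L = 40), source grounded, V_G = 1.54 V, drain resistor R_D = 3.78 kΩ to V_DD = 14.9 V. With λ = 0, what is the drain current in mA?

I_D = 2.08 mA

V_GS = V_G = 1.54 V, so V_ov = 1.54 − 0.71 = 0.83 V.
k_n = μ_nC_ox · (W/L) = 6.04 mA/V².
Assume saturation: I_D = ½ k_n V_ov² = 0.5 × 6.04 × 0.83² = 2.08 mA, giving V_DS = V_DD − I_D R_D = 14.9 − 2.08 × 3.78 = 7.04 V.
V_DS = 7.04 V ≥ V_ov = 0.83 V, confirming saturation.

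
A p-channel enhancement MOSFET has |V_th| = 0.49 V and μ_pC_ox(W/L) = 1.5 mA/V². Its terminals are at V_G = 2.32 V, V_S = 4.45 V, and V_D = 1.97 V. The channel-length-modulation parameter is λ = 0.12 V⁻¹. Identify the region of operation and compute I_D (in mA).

V_SG = V_S − V_G = 4.45 − 2.32 = 2.13 V; V_SD = V_S − V_D = 4.45 − 1.97 = 2.48 V.
V_ov = V_SG − |V_th| = 2.13 − 0.49 = 1.64 V.
Since V_SD = 2.48 V ≥ V_ov = 1.64 V, the device is in saturation.
I_D = ½ k_p V_ov² (1 + λ V_SD) = 0.5 × 1.5 × 1.64² × (1 + 0.12 × 2.48) = 2.62 mA.

Saturation; I_D = 2.62 mA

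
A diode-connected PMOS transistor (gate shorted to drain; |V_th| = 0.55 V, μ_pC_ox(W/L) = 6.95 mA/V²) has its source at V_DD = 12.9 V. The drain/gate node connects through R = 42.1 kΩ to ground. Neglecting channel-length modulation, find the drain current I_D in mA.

I_D = 0.287 mA

With gate tied to drain, V_SG = V_SD ≥ V_SG − |V_th|, so the device is in saturation.
KCL at the drain: ½ k_p (V_SG − |V_th|)² = (V_DD − V_SG)/R.
Let x = V_SG − 0.55. Then 146 x² + x − 12.35 = 0, giving x = 0.287 V (positive root), so V_SG = 0.837 V.
I_D = (V_DD − V_SG)/R = (12.9 − 0.837) / 42.1 = 0.287 mA.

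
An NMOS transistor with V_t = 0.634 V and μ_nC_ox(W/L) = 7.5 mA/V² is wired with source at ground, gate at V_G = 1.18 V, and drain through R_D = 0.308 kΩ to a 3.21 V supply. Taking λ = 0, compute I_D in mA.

V_GS = V_G = 1.18 V, so V_ov = 1.18 − 0.634 = 0.546 V.
Assume saturation: I_D = ½ k_n V_ov² = 0.5 × 7.5 × 0.546² = 1.12 mA, giving V_DS = V_DD − I_D R_D = 3.21 − 1.12 × 0.308 = 2.87 V.
V_DS = 2.87 V ≥ V_ov = 0.546 V, confirming saturation.

I_D = 1.12 mA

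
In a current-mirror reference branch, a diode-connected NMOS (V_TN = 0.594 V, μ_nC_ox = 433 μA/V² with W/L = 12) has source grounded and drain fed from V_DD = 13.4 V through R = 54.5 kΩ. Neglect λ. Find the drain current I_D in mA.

I_D = 0.230 mA

With gate tied to drain, V_GS = V_DS ≥ V_GS − V_TN, so the device is in saturation.
k_n = μ_nC_ox · (W/L) = 5.196 mA/V².
KCL at the drain: ½ k_n (V_GS − V_TN)² = (V_DD − V_GS)/R.
Let x = V_GS − 0.594. Then 142 x² + x − 12.81 = 0, giving x = 0.297 V (positive root), so V_GS = 0.891 V.
I_D = (V_DD − V_GS)/R = (13.4 − 0.891) / 54.5 = 0.23 mA.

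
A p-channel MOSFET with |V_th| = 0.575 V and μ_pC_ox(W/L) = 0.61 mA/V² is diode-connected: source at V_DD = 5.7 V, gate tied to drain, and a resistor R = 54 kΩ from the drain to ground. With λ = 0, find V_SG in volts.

V_SG = 1.10 V

With gate tied to drain, V_SG = V_SD ≥ V_SG − |V_th|, so the device is in saturation.
KCL at the drain: ½ k_p (V_SG − |V_th|)² = (V_DD − V_SG)/R.
Let x = V_SG − 0.575. Then 16.5 x² + x − 5.125 = 0, giving x = 0.528 V (positive root), so V_SG = 1.1 V.
I_D = (V_DD − V_SG)/R = (5.7 − 1.1) / 54 = 0.0851 mA.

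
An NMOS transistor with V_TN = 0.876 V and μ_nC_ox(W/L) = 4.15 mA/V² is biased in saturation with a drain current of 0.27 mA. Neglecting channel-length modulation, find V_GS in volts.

V_GS = 1.24 V

In saturation I_D = ½ k_n (V_GS − V_TN)², so V_GS − V_TN = √(2 I_D / k_n) = √(2 × 0.27 / 4.15) = 0.361 V.
V_GS = 0.876 + 0.361 = 1.24 V.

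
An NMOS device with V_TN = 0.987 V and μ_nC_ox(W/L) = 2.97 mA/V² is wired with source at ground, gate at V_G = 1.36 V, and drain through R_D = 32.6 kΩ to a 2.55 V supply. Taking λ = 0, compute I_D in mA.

V_GS = V_G = 1.36 V, so V_ov = 1.36 − 0.987 = 0.373 V.
Assume saturation: I_D = ½ k_n V_ov² = 0.5 × 2.97 × 0.373² = 0.207 mA, giving V_DS = V_DD − I_D R_D = 2.55 − 0.207 × 32.6 = -4.19 V.
But -4.19 V < V_ov = 0.373 V, so the device is actually in triode.
In triode I_D = k_n[V_ov V_DS − ½ V_DS²] and I_D = (V_DD − V_DS)/R_D. Equating: 48.4 V_DS² − 37.11 V_DS + 2.55 = 0, giving V_DS = 0.0763 V (the root below V_ov).
I_D = (2.55 − 0.0763) / 32.6 = 0.0759 mA.

I_D = 0.0759 mA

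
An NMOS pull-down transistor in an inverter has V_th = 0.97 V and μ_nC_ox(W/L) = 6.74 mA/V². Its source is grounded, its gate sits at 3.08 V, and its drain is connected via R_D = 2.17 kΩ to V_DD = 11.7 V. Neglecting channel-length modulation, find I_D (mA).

V_GS = V_G = 3.08 V, so V_ov = 3.08 − 0.97 = 2.11 V.
Assume saturation: I_D = ½ k_n V_ov² = 0.5 × 6.74 × 2.11² = 15 mA, giving V_DS = V_DD − I_D R_D = 11.7 − 15 × 2.17 = -20.9 V.
But -20.9 V < V_ov = 2.11 V, so the device is actually in triode.
In triode I_D = k_n[V_ov V_DS − ½ V_DS²] and I_D = (V_DD − V_DS)/R_D. Equating: 7.31 V_DS² − 31.86 V_DS + 11.7 = 0, giving V_DS = 0.405 V (the root below V_ov).
I_D = (11.7 − 0.405) / 2.17 = 5.21 mA.

I_D = 5.21 mA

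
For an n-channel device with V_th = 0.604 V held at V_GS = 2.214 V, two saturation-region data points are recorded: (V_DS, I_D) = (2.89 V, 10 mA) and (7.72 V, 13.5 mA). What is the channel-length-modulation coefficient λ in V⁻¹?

With V_GS fixed, I_D ∝ (1 + λ V_DS) in saturation, so I_D2/I_D1 = (1 + λ V_DS2)/(1 + λ V_DS1).
13.5/10 = 1.35 = (1 + 7.72 λ)/(1 + 2.89 λ).
Solving: λ (I_D1 V_DS2 − I_D2 V_DS1) = I_D2 − I_D1, so λ = (13.5 − 10) / (10 × 7.72 − 13.5 × 2.89) = 3.5 / 38.2 = 0.0917 V⁻¹.

λ = 0.0917 V⁻¹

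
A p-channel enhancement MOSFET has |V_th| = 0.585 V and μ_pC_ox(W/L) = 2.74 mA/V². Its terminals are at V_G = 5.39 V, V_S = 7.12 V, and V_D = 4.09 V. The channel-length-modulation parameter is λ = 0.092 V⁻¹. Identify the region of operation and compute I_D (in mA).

Saturation; I_D = 2.30 mA

V_SG = V_S − V_G = 7.12 − 5.39 = 1.73 V; V_SD = V_S − V_D = 7.12 − 4.09 = 3.03 V.
V_ov = V_SG − |V_th| = 1.73 − 0.585 = 1.15 V.
Since V_SD = 3.03 V ≥ V_ov = 1.15 V, the device is in saturation.
I_D = ½ k_p V_ov² (1 + λ V_SD) = 0.5 × 2.74 × 1.15² × (1 + 0.092 × 3.03) = 2.3 mA.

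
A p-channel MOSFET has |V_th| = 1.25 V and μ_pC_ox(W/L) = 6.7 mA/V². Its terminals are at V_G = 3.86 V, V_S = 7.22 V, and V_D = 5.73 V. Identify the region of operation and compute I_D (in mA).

V_SG = V_S − V_G = 7.22 − 3.86 = 3.36 V; V_SD = V_S − V_D = 7.22 − 5.73 = 1.49 V.
V_ov = V_SG − |V_th| = 3.36 − 1.25 = 2.11 V.
Since V_SD = 1.49 V < V_ov = 2.11 V, the device is in the triode region.
I_D = k_p [V_ov · V_SD − ½ V_SD²] = 6.7 × [2.11 × 1.49 − 0.5 × 1.49²] = 13.6 mA.

Triode; I_D = 13.6 mA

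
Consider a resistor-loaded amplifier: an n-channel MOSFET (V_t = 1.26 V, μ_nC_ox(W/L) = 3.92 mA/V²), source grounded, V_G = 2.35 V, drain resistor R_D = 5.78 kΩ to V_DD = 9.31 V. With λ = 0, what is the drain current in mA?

V_GS = V_G = 2.35 V, so V_ov = 2.35 − 1.26 = 1.09 V.
Assume saturation: I_D = ½ k_n V_ov² = 0.5 × 3.92 × 1.09² = 2.33 mA, giving V_DS = V_DD − I_D R_D = 9.31 − 2.33 × 5.78 = -4.15 V.
But -4.15 V < V_ov = 1.09 V, so the device is actually in triode.
In triode I_D = k_n[V_ov V_DS − ½ V_DS²] and I_D = (V_DD − V_DS)/R_D. Equating: 11.3 V_DS² − 25.7 V_DS + 9.31 = 0, giving V_DS = 0.453 V (the root below V_ov).
I_D = (9.31 − 0.453) / 5.78 = 1.53 mA.

I_D = 1.53 mA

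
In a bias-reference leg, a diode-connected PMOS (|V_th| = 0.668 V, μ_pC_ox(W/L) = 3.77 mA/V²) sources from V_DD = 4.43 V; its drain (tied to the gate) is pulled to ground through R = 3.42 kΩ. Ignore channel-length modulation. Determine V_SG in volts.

V_SG = 1.36 V

With gate tied to drain, V_SG = V_SD ≥ V_SG − |V_th|, so the device is in saturation.
KCL at the drain: ½ k_p (V_SG − |V_th|)² = (V_DD − V_SG)/R.
Let x = V_SG − 0.668. Then 6.45 x² + x − 3.762 = 0, giving x = 0.69 V (positive root), so V_SG = 1.36 V.
I_D = (V_DD − V_SG)/R = (4.43 − 1.36) / 3.42 = 0.898 mA.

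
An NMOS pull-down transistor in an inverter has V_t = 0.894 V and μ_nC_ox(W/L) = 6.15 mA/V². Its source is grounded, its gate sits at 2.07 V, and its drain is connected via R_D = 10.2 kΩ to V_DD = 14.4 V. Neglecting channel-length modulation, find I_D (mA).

V_GS = V_G = 2.07 V, so V_ov = 2.07 − 0.894 = 1.18 V.
Assume saturation: I_D = ½ k_n V_ov² = 0.5 × 6.15 × 1.18² = 4.25 mA, giving V_DS = V_DD − I_D R_D = 14.4 − 4.25 × 10.2 = -29 V.
But -29 V < V_ov = 1.18 V, so the device is actually in triode.
In triode I_D = k_n[V_ov V_DS − ½ V_DS²] and I_D = (V_DD − V_DS)/R_D. Equating: 31.4 V_DS² − 74.77 V_DS + 14.4 = 0, giving V_DS = 0.211 V (the root below V_ov).
I_D = (14.4 − 0.211) / 10.2 = 1.39 mA.

I_D = 1.39 mA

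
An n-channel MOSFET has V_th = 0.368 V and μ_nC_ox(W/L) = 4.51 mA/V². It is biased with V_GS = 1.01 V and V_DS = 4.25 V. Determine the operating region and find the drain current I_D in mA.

V_ov = V_GS − V_th = 1.01 − 0.368 = 0.642 V.
Since V_DS = 4.25 V ≥ V_ov = 0.642 V, the device is in saturation.
I_D = ½ k_n V_ov² = 0.5 × 4.51 × 0.642² = 0.929 mA.

Saturation; I_D = 0.929 mA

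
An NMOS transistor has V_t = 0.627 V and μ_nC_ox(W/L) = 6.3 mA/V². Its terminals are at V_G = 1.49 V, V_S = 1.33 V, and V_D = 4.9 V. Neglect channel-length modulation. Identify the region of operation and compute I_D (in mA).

V_GS = V_G − V_S = 1.49 − 1.33 = 0.16 V; V_DS = V_D − V_S = 4.9 − 1.33 = 3.57 V.
V_GS = 0.16 V < V_t = 0.627 V, so the transistor is in cutoff.

Cutoff; I_D = 0 mA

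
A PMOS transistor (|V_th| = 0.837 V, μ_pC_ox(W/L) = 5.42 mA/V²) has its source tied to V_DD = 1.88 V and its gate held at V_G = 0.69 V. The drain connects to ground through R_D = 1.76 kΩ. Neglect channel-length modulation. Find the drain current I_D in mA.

V_SG = V_DD − V_G = 1.88 − 0.69 = 1.19 V, so V_ov = 1.19 − 0.837 = 0.353 V.
Assume saturation: I_D = ½ k_p V_ov² = 0.5 × 5.42 × 0.353² = 0.338 mA, giving V_SD = V_DD − I_D R_D = 1.88 − 0.338 × 1.76 = 1.29 V.
V_SD = 1.29 V ≥ V_ov = 0.353 V, confirming saturation.

I_D = 0.338 mA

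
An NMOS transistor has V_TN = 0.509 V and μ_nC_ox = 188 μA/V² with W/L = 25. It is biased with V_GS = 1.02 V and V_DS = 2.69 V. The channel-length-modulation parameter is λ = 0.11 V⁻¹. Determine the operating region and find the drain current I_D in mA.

Saturation; I_D = 0.795 mA

k_n = μ_nC_ox · (W/L) = 4.7 mA/V².
V_ov = V_GS − V_TN = 1.02 − 0.509 = 0.511 V.
Since V_DS = 2.69 V ≥ V_ov = 0.511 V, the device is in saturation.
I_D = ½ k_n V_ov² (1 + λ V_DS) = 0.5 × 4.7 × 0.511² × (1 + 0.11 × 2.69) = 0.795 mA.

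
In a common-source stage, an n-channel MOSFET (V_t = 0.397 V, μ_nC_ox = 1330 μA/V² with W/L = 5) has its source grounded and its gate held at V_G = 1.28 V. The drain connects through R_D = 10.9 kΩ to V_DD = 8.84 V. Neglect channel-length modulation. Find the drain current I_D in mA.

V_GS = V_G = 1.28 V, so V_ov = 1.28 − 0.397 = 0.883 V.
k_n = μ_nC_ox · (W/L) = 6.65 mA/V².
Assume saturation: I_D = ½ k_n V_ov² = 0.5 × 6.65 × 0.883² = 2.59 mA, giving V_DS = V_DD − I_D R_D = 8.84 − 2.59 × 10.9 = -19.4 V.
But -19.4 V < V_ov = 0.883 V, so the device is actually in triode.
In triode I_D = k_n[V_ov V_DS − ½ V_DS²] and I_D = (V_DD − V_DS)/R_D. Equating: 36.2 V_DS² − 65 V_DS + 8.84 = 0, giving V_DS = 0.148 V (the root below V_ov).
I_D = (8.84 − 0.148) / 10.9 = 0.797 mA.

I_D = 0.797 mA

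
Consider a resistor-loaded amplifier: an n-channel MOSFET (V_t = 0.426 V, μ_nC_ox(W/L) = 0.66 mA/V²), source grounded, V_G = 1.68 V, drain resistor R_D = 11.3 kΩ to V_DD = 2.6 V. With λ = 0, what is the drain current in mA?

V_GS = V_G = 1.68 V, so V_ov = 1.68 − 0.426 = 1.25 V.
Assume saturation: I_D = ½ k_n V_ov² = 0.5 × 0.66 × 1.25² = 0.519 mA, giving V_DS = V_DD − I_D R_D = 2.6 − 0.519 × 11.3 = -3.26 V.
But -3.26 V < V_ov = 1.25 V, so the device is actually in triode.
In triode I_D = k_n[V_ov V_DS − ½ V_DS²] and I_D = (V_DD − V_DS)/R_D. Equating: 3.73 V_DS² − 10.35 V_DS + 2.6 = 0, giving V_DS = 0.279 V (the root below V_ov).
I_D = (2.6 − 0.279) / 11.3 = 0.205 mA.

I_D = 0.205 mA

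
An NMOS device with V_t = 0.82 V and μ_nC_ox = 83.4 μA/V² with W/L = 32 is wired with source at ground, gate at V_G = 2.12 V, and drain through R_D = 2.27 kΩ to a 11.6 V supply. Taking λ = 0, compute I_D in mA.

V_GS = V_G = 2.12 V, so V_ov = 2.12 − 0.82 = 1.3 V.
k_n = μ_nC_ox · (W/L) = 2.669 mA/V².
Assume saturation: I_D = ½ k_n V_ov² = 0.5 × 2.669 × 1.3² = 2.26 mA, giving V_DS = V_DD − I_D R_D = 11.6 − 2.26 × 2.27 = 6.48 V.
V_DS = 6.48 V ≥ V_ov = 1.3 V, confirming saturation.

I_D = 2.26 mA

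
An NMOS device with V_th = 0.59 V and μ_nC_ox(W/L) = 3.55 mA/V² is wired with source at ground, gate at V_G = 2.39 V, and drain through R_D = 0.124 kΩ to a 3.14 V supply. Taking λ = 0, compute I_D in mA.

V_GS = V_G = 2.39 V, so V_ov = 2.39 − 0.59 = 1.8 V.
Assume saturation: I_D = ½ k_n V_ov² = 0.5 × 3.55 × 1.8² = 5.75 mA, giving V_DS = V_DD − I_D R_D = 3.14 − 5.75 × 0.124 = 2.43 V.
V_DS = 2.43 V ≥ V_ov = 1.8 V, confirming saturation.

I_D = 5.75 mA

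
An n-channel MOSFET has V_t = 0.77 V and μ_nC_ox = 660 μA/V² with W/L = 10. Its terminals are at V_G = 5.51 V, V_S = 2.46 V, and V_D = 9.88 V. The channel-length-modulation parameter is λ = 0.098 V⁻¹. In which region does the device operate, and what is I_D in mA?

Saturation; I_D = 29.6 mA

V_GS = V_G − V_S = 5.51 − 2.46 = 3.05 V; V_DS = V_D − V_S = 9.88 − 2.46 = 7.42 V.
k_n = μ_nC_ox · (W/L) = 6.6 mA/V².
V_ov = V_GS − V_t = 3.05 − 0.77 = 2.28 V.
Since V_DS = 7.42 V ≥ V_ov = 2.28 V, the device is in saturation.
I_D = ½ k_n V_ov² (1 + λ V_DS) = 0.5 × 6.6 × 2.28² × (1 + 0.098 × 7.42) = 29.6 mA.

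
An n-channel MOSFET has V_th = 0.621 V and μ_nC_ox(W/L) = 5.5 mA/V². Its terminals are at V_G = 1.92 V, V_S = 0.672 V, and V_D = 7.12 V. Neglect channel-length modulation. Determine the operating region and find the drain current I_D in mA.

V_GS = V_G − V_S = 1.92 − 0.672 = 1.25 V; V_DS = V_D − V_S = 7.12 − 0.672 = 6.45 V.
V_ov = V_GS − V_th = 1.25 − 0.621 = 0.627 V.
Since V_DS = 6.45 V ≥ V_ov = 0.627 V, the device is in saturation.
I_D = ½ k_n V_ov² = 0.5 × 5.5 × 0.627² = 1.08 mA.

Saturation; I_D = 1.08 mA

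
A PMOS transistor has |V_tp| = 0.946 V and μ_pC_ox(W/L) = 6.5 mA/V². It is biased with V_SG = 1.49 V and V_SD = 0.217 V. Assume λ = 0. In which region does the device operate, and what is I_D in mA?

V_ov = V_SG − |V_tp| = 1.49 − 0.946 = 0.544 V.
Since V_SD = 0.217 V < V_ov = 0.544 V, the device is in the triode region.
I_D = k_p [V_ov · V_SD − ½ V_SD²] = 6.5 × [0.544 × 0.217 − 0.5 × 0.217²] = 0.614 mA.

Triode; I_D = 0.614 mA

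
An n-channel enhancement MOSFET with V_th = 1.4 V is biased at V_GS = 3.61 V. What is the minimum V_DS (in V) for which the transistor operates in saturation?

The boundary between triode and saturation is V_DS = V_GS − V_th = V_ov.
V_ov = 3.61 − 1.4 = 2.21 V.

V_DS,sat = 2.21 V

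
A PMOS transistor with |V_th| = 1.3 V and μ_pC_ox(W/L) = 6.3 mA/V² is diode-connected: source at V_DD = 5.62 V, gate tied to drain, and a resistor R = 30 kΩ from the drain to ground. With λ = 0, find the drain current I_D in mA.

With gate tied to drain, V_SG = V_SD ≥ V_SG − |V_th|, so the device is in saturation.
KCL at the drain: ½ k_p (V_SG − |V_th|)² = (V_DD − V_SG)/R.
Let x = V_SG − 1.3. Then 94.5 x² + x − 4.32 = 0, giving x = 0.209 V (positive root), so V_SG = 1.51 V.
I_D = (V_DD − V_SG)/R = (5.62 − 1.51) / 30 = 0.137 mA.

I_D = 0.137 mA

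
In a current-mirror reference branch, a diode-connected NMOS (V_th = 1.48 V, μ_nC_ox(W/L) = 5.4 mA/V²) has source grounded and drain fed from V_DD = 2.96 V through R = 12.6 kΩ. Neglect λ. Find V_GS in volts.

With gate tied to drain, V_GS = V_DS ≥ V_GS − V_th, so the device is in saturation.
KCL at the drain: ½ k_n (V_GS − V_th)² = (V_DD − V_GS)/R.
Let x = V_GS − 1.48. Then 34 x² + x − 1.48 = 0, giving x = 0.194 V (positive root), so V_GS = 1.67 V.
I_D = (V_DD − V_GS)/R = (2.96 − 1.67) / 12.6 = 0.102 mA.

V_GS = 1.67 V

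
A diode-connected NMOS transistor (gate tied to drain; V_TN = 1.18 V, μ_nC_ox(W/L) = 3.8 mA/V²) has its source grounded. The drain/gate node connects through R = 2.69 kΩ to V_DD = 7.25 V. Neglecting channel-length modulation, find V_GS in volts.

V_GS = 2.18 V

With gate tied to drain, V_GS = V_DS ≥ V_GS − V_TN, so the device is in saturation.
KCL at the drain: ½ k_n (V_GS − V_TN)² = (V_DD − V_GS)/R.
Let x = V_GS − 1.18. Then 5.11 x² + x − 6.07 = 0, giving x = 0.996 V (positive root), so V_GS = 2.18 V.
I_D = (V_DD − V_GS)/R = (7.25 − 2.18) / 2.69 = 1.89 mA.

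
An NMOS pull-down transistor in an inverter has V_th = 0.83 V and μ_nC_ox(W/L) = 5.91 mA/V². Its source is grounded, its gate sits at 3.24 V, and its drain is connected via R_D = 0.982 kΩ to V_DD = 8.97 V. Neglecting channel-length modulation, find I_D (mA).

V_GS = V_G = 3.24 V, so V_ov = 3.24 − 0.83 = 2.41 V.
Assume saturation: I_D = ½ k_n V_ov² = 0.5 × 5.91 × 2.41² = 17.2 mA, giving V_DS = V_DD − I_D R_D = 8.97 − 17.2 × 0.982 = -7.88 V.
But -7.88 V < V_ov = 2.41 V, so the device is actually in triode.
In triode I_D = k_n[V_ov V_DS − ½ V_DS²] and I_D = (V_DD − V_DS)/R_D. Equating: 2.9 V_DS² − 14.99 V_DS + 8.97 = 0, giving V_DS = 0.691 V (the root below V_ov).
I_D = (8.97 − 0.691) / 0.982 = 8.43 mA.

I_D = 8.43 mA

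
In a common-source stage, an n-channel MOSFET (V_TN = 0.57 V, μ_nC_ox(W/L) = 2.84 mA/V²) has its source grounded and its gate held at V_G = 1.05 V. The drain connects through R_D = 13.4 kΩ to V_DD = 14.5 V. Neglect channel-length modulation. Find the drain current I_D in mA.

I_D = 0.327 mA

V_GS = V_G = 1.05 V, so V_ov = 1.05 − 0.57 = 0.48 V.
Assume saturation: I_D = ½ k_n V_ov² = 0.5 × 2.84 × 0.48² = 0.327 mA, giving V_DS = V_DD − I_D R_D = 14.5 − 0.327 × 13.4 = 10.1 V.
V_DS = 10.1 V ≥ V_ov = 0.48 V, confirming saturation.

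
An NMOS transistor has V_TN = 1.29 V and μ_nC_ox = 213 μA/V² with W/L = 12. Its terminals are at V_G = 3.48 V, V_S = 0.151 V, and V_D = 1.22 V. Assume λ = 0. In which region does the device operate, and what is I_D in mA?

Triode; I_D = 4.11 mA

V_GS = V_G − V_S = 3.48 − 0.151 = 3.33 V; V_DS = V_D − V_S = 1.22 − 0.151 = 1.07 V.
k_n = μ_nC_ox · (W/L) = 2.556 mA/V².
V_ov = V_GS − V_TN = 3.33 − 1.29 = 2.04 V.
Since V_DS = 1.07 V < V_ov = 2.04 V, the device is in the triode region.
I_D = k_n [V_ov · V_DS − ½ V_DS²] = 2.556 × [2.04 × 1.07 − 0.5 × 1.07²] = 4.11 mA.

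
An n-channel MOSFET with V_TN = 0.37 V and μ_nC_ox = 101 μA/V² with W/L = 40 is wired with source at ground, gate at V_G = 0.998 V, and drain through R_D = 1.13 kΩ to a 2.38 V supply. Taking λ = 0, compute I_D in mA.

V_GS = V_G = 0.998 V, so V_ov = 0.998 − 0.37 = 0.628 V.
k_n = μ_nC_ox · (W/L) = 4.04 mA/V².
Assume saturation: I_D = ½ k_n V_ov² = 0.5 × 4.04 × 0.628² = 0.797 mA, giving V_DS = V_DD − I_D R_D = 2.38 − 0.797 × 1.13 = 1.48 V.
V_DS = 1.48 V ≥ V_ov = 0.628 V, confirming saturation.

I_D = 0.797 mA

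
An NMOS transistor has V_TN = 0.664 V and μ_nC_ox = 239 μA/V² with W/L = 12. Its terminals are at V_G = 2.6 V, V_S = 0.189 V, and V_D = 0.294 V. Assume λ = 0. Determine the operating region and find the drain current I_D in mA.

V_GS = V_G − V_S = 2.6 − 0.189 = 2.41 V; V_DS = V_D − V_S = 0.294 − 0.189 = 0.105 V.
k_n = μ_nC_ox · (W/L) = 2.868 mA/V².
V_ov = V_GS − V_TN = 2.41 − 0.664 = 1.75 V.
Since V_DS = 0.105 V < V_ov = 1.75 V, the device is in the triode region.
I_D = k_n [V_ov · V_DS − ½ V_DS²] = 2.868 × [1.75 × 0.105 − 0.5 × 0.105²] = 0.51 mA.

Triode; I_D = 0.510 mA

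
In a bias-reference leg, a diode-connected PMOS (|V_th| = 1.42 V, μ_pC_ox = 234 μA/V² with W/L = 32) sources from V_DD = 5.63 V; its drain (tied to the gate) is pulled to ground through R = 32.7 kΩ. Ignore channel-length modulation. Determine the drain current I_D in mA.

I_D = 0.123 mA

With gate tied to drain, V_SG = V_SD ≥ V_SG − |V_th|, so the device is in saturation.
k_p = μ_pC_ox · (W/L) = 7.488 mA/V².
KCL at the drain: ½ k_p (V_SG − |V_th|)² = (V_DD − V_SG)/R.
Let x = V_SG − 1.42. Then 122 x² + x − 4.21 = 0, giving x = 0.181 V (positive root), so V_SG = 1.6 V.
I_D = (V_DD − V_SG)/R = (5.63 − 1.6) / 32.7 = 0.123 mA.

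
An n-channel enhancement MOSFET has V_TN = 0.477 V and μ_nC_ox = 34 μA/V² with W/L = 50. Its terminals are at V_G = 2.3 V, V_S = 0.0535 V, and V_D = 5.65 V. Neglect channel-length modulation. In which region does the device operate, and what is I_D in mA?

V_GS = V_G − V_S = 2.3 − 0.0535 = 2.25 V; V_DS = V_D − V_S = 5.65 − 0.0535 = 5.6 V.
k_n = μ_nC_ox · (W/L) = 1.7 mA/V².
V_ov = V_GS − V_TN = 2.25 − 0.477 = 1.77 V.
Since V_DS = 5.6 V ≥ V_ov = 1.77 V, the device is in saturation.
I_D = ½ k_n V_ov² = 0.5 × 1.7 × 1.77² = 2.66 mA.

Saturation; I_D = 2.66 mA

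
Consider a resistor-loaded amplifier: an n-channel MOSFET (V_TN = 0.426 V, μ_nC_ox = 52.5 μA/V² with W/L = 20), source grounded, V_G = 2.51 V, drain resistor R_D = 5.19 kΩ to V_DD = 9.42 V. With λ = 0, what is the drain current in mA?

I_D = 1.63 mA

V_GS = V_G = 2.51 V, so V_ov = 2.51 − 0.426 = 2.08 V.
k_n = μ_nC_ox · (W/L) = 1.05 mA/V².
Assume saturation: I_D = ½ k_n V_ov² = 0.5 × 1.05 × 2.08² = 2.28 mA, giving V_DS = V_DD − I_D R_D = 9.42 − 2.28 × 5.19 = -2.41 V.
But -2.41 V < V_ov = 2.08 V, so the device is actually in triode.
In triode I_D = k_n[V_ov V_DS − ½ V_DS²] and I_D = (V_DD − V_DS)/R_D. Equating: 2.72 V_DS² − 12.36 V_DS + 9.42 = 0, giving V_DS = 0.97 V (the root below V_ov).
I_D = (9.42 − 0.97) / 5.19 = 1.63 mA.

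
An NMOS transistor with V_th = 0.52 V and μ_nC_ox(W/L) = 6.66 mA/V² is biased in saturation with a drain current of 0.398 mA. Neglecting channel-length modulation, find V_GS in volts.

V_GS = 0.866 V

In saturation I_D = ½ k_n (V_GS − V_th)², so V_GS − V_th = √(2 I_D / k_n) = √(2 × 0.398 / 6.66) = 0.346 V.
V_GS = 0.52 + 0.346 = 0.866 V.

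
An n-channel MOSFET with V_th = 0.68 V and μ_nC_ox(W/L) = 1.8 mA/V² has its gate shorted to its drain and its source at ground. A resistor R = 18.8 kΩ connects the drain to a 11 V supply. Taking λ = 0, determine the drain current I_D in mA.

I_D = 0.509 mA

With gate tied to drain, V_GS = V_DS ≥ V_GS − V_th, so the device is in saturation.
KCL at the drain: ½ k_n (V_GS − V_th)² = (V_DD − V_GS)/R.
Let x = V_GS − 0.68. Then 16.9 x² + x − 10.32 = 0, giving x = 0.752 V (positive root), so V_GS = 1.43 V.
I_D = (V_DD − V_GS)/R = (11 − 1.43) / 18.8 = 0.509 mA.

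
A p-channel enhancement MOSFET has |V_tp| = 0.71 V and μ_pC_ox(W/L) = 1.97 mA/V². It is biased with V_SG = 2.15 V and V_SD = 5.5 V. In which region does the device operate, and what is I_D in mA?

Saturation; I_D = 2.04 mA

V_ov = V_SG − |V_tp| = 2.15 − 0.71 = 1.44 V.
Since V_SD = 5.5 V ≥ V_ov = 1.44 V, the device is in saturation.
I_D = ½ k_p V_ov² = 0.5 × 1.97 × 1.44² = 2.04 mA.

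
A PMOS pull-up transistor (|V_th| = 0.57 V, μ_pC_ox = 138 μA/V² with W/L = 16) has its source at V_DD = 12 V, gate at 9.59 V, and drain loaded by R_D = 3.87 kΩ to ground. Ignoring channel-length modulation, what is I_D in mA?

I_D = 2.86 mA

V_SG = V_DD − V_G = 12 − 9.59 = 2.41 V, so V_ov = 2.41 − 0.57 = 1.84 V.
k_p = μ_pC_ox · (W/L) = 2.208 mA/V².
Assume saturation: I_D = ½ k_p V_ov² = 0.5 × 2.208 × 1.84² = 3.74 mA, giving V_SD = V_DD − I_D R_D = 12 − 3.74 × 3.87 = -2.46 V.
But -2.46 V < V_ov = 1.84 V, so the device is actually in triode.
In triode I_D = k_p[V_ov V_SD − ½ V_SD²] and I_D = (V_DD − V_SD)/R_D. Equating: 4.27 V_SD² − 16.72 V_SD + 12 = 0, giving V_SD = 0.946 V (the root below V_ov).
I_D = (12 − 0.946) / 3.87 = 2.86 mA.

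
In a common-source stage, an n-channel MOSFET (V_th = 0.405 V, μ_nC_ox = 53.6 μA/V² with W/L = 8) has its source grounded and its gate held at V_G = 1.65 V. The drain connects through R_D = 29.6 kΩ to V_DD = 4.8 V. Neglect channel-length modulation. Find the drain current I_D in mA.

V_GS = V_G = 1.65 V, so V_ov = 1.65 − 0.405 = 1.24 V.
k_n = μ_nC_ox · (W/L) = 0.4288 mA/V².
Assume saturation: I_D = ½ k_n V_ov² = 0.5 × 0.4288 × 1.24² = 0.332 mA, giving V_DS = V_DD − I_D R_D = 4.8 − 0.332 × 29.6 = -5.04 V.
But -5.04 V < V_ov = 1.24 V, so the device is actually in triode.
In triode I_D = k_n[V_ov V_DS − ½ V_DS²] and I_D = (V_DD − V_DS)/R_D. Equating: 6.35 V_DS² − 16.8 V_DS + 4.8 = 0, giving V_DS = 0.326 V (the root below V_ov).
I_D = (4.8 − 0.326) / 29.6 = 0.151 mA.

I_D = 0.151 mA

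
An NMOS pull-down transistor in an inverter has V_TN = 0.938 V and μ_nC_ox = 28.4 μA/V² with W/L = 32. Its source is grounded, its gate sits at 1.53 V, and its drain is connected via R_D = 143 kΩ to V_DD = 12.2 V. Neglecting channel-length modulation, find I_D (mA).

V_GS = V_G = 1.53 V, so V_ov = 1.53 − 0.938 = 0.592 V.
k_n = μ_nC_ox · (W/L) = 0.9088 mA/V².
Assume saturation: I_D = ½ k_n V_ov² = 0.5 × 0.9088 × 0.592² = 0.159 mA, giving V_DS = V_DD − I_D R_D = 12.2 − 0.159 × 143 = -10.6 V.
But -10.6 V < V_ov = 0.592 V, so the device is actually in triode.
In triode I_D = k_n[V_ov V_DS − ½ V_DS²] and I_D = (V_DD − V_DS)/R_D. Equating: 65 V_DS² − 77.94 V_DS + 12.2 = 0, giving V_DS = 0.185 V (the root below V_ov).
I_D = (12.2 − 0.185) / 143 = 0.084 mA.

I_D = 0.0840 mA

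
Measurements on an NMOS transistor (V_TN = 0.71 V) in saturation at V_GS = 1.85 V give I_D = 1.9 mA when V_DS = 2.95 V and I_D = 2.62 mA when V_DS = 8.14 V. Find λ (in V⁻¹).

λ = 0.0931 V⁻¹

With V_GS fixed, I_D ∝ (1 + λ V_DS) in saturation, so I_D2/I_D1 = (1 + λ V_DS2)/(1 + λ V_DS1).
2.62/1.9 = 1.379 = (1 + 8.14 λ)/(1 + 2.95 λ).
Solving: λ (I_D1 V_DS2 − I_D2 V_DS1) = I_D2 − I_D1, so λ = (2.62 − 1.9) / (1.9 × 8.14 − 2.62 × 2.95) = 0.72 / 7.74 = 0.0931 V⁻¹.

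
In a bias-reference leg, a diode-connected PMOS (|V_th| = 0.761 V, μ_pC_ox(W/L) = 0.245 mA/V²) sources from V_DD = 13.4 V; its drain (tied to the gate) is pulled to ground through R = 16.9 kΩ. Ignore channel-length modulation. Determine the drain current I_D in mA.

With gate tied to drain, V_SG = V_SD ≥ V_SG − |V_th|, so the device is in saturation.
KCL at the drain: ½ k_p (V_SG − |V_th|)² = (V_DD − V_SG)/R.
Let x = V_SG − 0.761. Then 2.07 x² + x − 12.64 = 0, giving x = 2.24 V (positive root), so V_SG = 3 V.
I_D = (V_DD − V_SG)/R = (13.4 − 3) / 16.9 = 0.615 mA.

I_D = 0.615 mA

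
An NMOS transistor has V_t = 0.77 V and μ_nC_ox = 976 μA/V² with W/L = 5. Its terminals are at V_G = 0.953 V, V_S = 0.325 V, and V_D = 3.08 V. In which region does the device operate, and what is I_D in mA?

V_GS = V_G − V_S = 0.953 − 0.325 = 0.628 V; V_DS = V_D − V_S = 3.08 − 0.325 = 2.75 V.
V_GS = 0.628 V < V_t = 0.77 V, so the transistor is in cutoff.

Cutoff; I_D = 0 mA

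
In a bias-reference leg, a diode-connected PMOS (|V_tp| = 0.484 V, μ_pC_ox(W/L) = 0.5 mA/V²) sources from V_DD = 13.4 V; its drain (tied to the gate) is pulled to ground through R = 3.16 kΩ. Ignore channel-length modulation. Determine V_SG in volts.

V_SG = 3.94 V

With gate tied to drain, V_SG = V_SD ≥ V_SG − |V_tp|, so the device is in saturation.
KCL at the drain: ½ k_p (V_SG − |V_tp|)² = (V_DD − V_SG)/R.
Let x = V_SG − 0.484. Then 0.79 x² + x − 12.92 = 0, giving x = 3.46 V (positive root), so V_SG = 3.94 V.
I_D = (V_DD − V_SG)/R = (13.4 − 3.94) / 3.16 = 2.99 mA.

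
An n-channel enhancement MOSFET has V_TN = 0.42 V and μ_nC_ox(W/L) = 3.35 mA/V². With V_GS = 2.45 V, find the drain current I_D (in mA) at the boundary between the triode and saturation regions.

At the boundary V_DS = V_ov = V_GS − V_TN = 2.45 − 0.42 = 2.03 V.
I_D = ½ k_n V_ov² = 0.5 × 3.35 × 2.03² = 6.9 mA.

I_D = 6.90 mA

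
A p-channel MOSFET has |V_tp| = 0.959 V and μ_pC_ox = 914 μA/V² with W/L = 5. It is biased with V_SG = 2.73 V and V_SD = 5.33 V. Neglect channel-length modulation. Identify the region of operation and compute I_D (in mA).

k_p = μ_pC_ox · (W/L) = 4.57 mA/V².
V_ov = V_SG − |V_tp| = 2.73 − 0.959 = 1.77 V.
Since V_SD = 5.33 V ≥ V_ov = 1.77 V, the device is in saturation.
I_D = ½ k_p V_ov² = 0.5 × 4.57 × 1.77² = 7.17 mA.

Saturation; I_D = 7.17 mA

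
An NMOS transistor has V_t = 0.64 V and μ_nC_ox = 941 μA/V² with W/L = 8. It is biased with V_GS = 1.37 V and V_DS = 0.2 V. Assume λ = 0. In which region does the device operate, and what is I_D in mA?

k_n = μ_nC_ox · (W/L) = 7.528 mA/V².
V_ov = V_GS − V_t = 1.37 − 0.64 = 0.73 V.
Since V_DS = 0.2 V < V_ov = 0.73 V, the device is in the triode region.
I_D = k_n [V_ov · V_DS − ½ V_DS²] = 7.528 × [0.73 × 0.2 − 0.5 × 0.2²] = 0.949 mA.

Triode; I_D = 0.949 mA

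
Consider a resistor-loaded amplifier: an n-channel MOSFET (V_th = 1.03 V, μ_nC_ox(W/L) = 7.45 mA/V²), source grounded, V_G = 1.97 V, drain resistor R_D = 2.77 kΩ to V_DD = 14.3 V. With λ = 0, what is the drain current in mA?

V_GS = V_G = 1.97 V, so V_ov = 1.97 − 1.03 = 0.94 V.
Assume saturation: I_D = ½ k_n V_ov² = 0.5 × 7.45 × 0.94² = 3.29 mA, giving V_DS = V_DD − I_D R_D = 14.3 − 3.29 × 2.77 = 5.18 V.
V_DS = 5.18 V ≥ V_ov = 0.94 V, confirming saturation.

I_D = 3.29 mA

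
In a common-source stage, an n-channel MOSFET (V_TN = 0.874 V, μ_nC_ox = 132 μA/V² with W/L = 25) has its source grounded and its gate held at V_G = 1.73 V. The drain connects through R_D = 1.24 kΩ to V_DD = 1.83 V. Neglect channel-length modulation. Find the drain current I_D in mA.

V_GS = V_G = 1.73 V, so V_ov = 1.73 − 0.874 = 0.856 V.
k_n = μ_nC_ox · (W/L) = 3.3 mA/V².
Assume saturation: I_D = ½ k_n V_ov² = 0.5 × 3.3 × 0.856² = 1.21 mA, giving V_DS = V_DD − I_D R_D = 1.83 − 1.21 × 1.24 = 0.331 V.
But 0.331 V < V_ov = 0.856 V, so the device is actually in triode.
In triode I_D = k_n[V_ov V_DS − ½ V_DS²] and I_D = (V_DD − V_DS)/R_D. Equating: 2.05 V_DS² − 4.503 V_DS + 1.83 = 0, giving V_DS = 0.538 V (the root below V_ov).
I_D = (1.83 − 0.538) / 1.24 = 1.04 mA.

I_D = 1.04 mA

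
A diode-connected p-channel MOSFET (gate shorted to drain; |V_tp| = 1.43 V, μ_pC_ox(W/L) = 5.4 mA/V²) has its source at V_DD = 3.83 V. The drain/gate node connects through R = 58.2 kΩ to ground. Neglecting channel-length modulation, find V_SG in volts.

With gate tied to drain, V_SG = V_SD ≥ V_SG − |V_tp|, so the device is in saturation.
KCL at the drain: ½ k_p (V_SG − |V_tp|)² = (V_DD − V_SG)/R.
Let x = V_SG − 1.43. Then 157 x² + x − 2.4 = 0, giving x = 0.12 V (positive root), so V_SG = 1.55 V.
I_D = (V_DD − V_SG)/R = (3.83 − 1.55) / 58.2 = 0.0392 mA.

V_SG = 1.55 V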